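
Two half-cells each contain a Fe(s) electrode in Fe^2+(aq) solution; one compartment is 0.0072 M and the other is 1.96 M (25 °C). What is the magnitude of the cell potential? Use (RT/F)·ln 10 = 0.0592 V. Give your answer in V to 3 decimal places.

0.072 V

For a concentration cell E°cell = 0, since both electrodes use the same couple.
The compartment with the higher Fe^2+(aq) concentration (1.96 M) acts as the cathode; ions are reduced there and produced at the dilute (0.0072 M) anode.
With n = 2, Ecell = −(0.0592/2)·log([dilute]/[conc]) = −(0.0592/2)·log(0.0072/1.96) = +0.072 V.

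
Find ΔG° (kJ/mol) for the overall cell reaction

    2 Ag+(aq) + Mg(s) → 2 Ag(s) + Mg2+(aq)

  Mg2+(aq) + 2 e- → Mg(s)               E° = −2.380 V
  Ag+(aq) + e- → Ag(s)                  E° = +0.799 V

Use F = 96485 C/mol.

−613 kJ/mol

In the reaction as written Ag+(aq) is reduced, so the Ag⁺/Ag couple is the cathode and Mg²⁺/Mg is the anode.
E°cell = +0.799 − (−2.380) = +3.179 V; balancing electrons gives n = 2.
ΔG° = −nFE°cell = −(2)(96485)(+3.179) J/mol = −613 kJ/mol.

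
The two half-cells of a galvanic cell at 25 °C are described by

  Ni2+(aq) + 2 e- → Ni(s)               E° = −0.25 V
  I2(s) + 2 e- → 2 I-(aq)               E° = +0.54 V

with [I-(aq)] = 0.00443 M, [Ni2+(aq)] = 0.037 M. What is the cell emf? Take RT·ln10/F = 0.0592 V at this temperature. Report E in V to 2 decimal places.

Since E°(I₂/I⁻) > E°(Ni²⁺/Ni), I₂/I⁻ serves as the cathode.
E°cell = +0.54 − (−0.25) = +0.79 V, with n = 2 electrons transferred.
For the overall reaction I2(s) + Ni(s) → 2 I-(aq) + Ni2+(aq), Q = [I-(aq)]^2·[Ni2+(aq)] = 7.26×10^−7, giving log Q = −6.139.
E = E° − (0.0592/n)·log Q = +0.79 − (0.0592/2)(−6.139) = +0.97 V.

+0.97 V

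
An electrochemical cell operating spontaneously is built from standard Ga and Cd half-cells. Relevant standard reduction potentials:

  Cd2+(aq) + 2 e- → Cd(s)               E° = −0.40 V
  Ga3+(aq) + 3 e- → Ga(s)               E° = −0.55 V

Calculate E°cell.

+0.15 V

Of the two couples in this cell, the one with the more positive reduction potential is reduced at the cathode: here that is Cd²⁺/Cd (−0.40 V); Ga³⁺/Ga (−0.55 V) is the anode.
E°cell = E°(cathode) − E°(anode) = −0.40 − (−0.55) = +0.15 V.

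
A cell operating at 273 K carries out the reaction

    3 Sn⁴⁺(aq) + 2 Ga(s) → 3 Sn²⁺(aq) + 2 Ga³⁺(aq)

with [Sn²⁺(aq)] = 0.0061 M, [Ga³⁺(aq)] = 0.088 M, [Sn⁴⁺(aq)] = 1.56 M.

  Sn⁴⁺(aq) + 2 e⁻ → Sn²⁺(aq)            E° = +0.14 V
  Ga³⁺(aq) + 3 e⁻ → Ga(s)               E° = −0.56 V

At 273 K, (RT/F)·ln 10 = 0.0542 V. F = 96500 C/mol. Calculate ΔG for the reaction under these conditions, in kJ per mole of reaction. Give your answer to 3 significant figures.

E°cell = +0.14 − (−0.56) = +0.70 V; the balanced reaction transfers n = 6 electrons.
The reaction quotient is ([Sn²⁺(aq)]^3·[Ga³⁺(aq)]^2) / [Sn⁴⁺(aq)]^3 = 4.63×10^−10; by Nernst, E = +0.70 − (0.0542/6)(−9.334) = +0.7843 V.
ΔG = −nFE = −(6)(96500)(+0.7843) J/mol = −454 kJ/mol.

−454 kJ/mol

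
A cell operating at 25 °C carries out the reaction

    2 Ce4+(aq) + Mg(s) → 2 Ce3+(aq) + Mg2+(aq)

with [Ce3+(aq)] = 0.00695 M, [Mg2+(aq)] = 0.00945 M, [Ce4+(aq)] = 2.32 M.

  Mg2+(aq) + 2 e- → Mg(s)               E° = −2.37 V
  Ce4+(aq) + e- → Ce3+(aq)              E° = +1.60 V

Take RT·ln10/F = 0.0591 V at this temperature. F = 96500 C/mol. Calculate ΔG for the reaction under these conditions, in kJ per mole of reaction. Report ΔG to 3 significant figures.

The standard cell potential is +1.60 − (−2.37) = +3.97 V, with n = 2 electrons in the balanced equation.
Q = ([Ce3+(aq)]^2·[Mg2+(aq)]) / [Ce4+(aq)]^2 = 8.48×10^−8, so log Q = −7.072 and E = +3.97 − (0.0591/2)(−7.072) = +4.1790 V.
Then ΔG = −nFE = −2 × 96500 × +4.1790 J/mol = −807 kJ/mol.

−807 kJ/mol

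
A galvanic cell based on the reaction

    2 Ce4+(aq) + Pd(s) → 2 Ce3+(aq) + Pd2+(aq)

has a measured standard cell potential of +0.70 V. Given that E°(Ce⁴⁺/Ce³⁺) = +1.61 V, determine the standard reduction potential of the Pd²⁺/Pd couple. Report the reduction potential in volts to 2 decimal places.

In the reaction as written the Ce⁴⁺/Ce³⁺ couple is reduced (cathode) and Pd²⁺/Pd is oxidized (anode), so E°cell = E°(Ce⁴⁺/Ce³⁺) − E°(Pd²⁺/Pd).
E°(Pd²⁺/Pd) = E°(cathode) − E°cell = +1.61 − (+0.70) = +0.91 V.

+0.91 V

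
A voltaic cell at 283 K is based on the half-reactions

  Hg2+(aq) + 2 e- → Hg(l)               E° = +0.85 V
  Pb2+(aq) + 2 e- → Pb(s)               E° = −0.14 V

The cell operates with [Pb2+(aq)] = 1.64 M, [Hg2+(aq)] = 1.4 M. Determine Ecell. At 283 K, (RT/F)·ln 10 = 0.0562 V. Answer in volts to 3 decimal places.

The Hg²⁺/Hg couple has the more positive E°, so it is the cathode; Pb²⁺/Pb is the anode.
E°cell = +0.85 − (−0.14) = +0.99 V, with n = 2 electrons transferred.
For the overall reaction Hg2+(aq) + Pb(s) → Hg(l) + Pb2+(aq), Q = [Pb2+(aq)] / [Hg2+(aq)] = 1.17, giving log Q = 0.069.
By the Nernst equation, E = +0.99 − (0.0562/2)·(0.069) = +0.988 V.

+0.988 V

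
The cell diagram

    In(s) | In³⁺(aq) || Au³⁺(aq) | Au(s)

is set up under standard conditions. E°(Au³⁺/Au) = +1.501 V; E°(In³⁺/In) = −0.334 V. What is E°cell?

By convention the left-hand electrode in cell notation is the anode (oxidation) and the right-hand electrode is the cathode (reduction).
E°cell = E°(right) − E°(left) = +1.501 − (−0.334) = +1.835 V.

+1.835 V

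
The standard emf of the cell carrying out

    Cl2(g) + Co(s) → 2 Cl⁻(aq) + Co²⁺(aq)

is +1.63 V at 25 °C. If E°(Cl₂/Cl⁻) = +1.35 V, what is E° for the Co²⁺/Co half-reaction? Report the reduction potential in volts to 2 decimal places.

−0.28 V

In the reaction as written the Cl₂/Cl⁻ couple is reduced (cathode) and Co²⁺/Co is oxidized (anode), so E°cell = E°(Cl₂/Cl⁻) − E°(Co²⁺/Co).
E°(Co²⁺/Co) = E°(cathode) − E°cell = +1.35 − (+1.63) = −0.28 V.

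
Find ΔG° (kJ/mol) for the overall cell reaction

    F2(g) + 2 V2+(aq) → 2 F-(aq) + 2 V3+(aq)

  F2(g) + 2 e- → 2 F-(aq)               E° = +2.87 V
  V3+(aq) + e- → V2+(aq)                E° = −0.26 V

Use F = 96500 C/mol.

In the reaction as written F2(g) is reduced, so the F₂/F⁻ couple is the cathode and V³⁺/V²⁺ is the anode.
E°cell = +2.87 − (−0.26) = +3.13 V; balancing electrons gives n = 2.
ΔG° = −nFE°cell = −(2)(96500)(+3.13) J/mol = −604 kJ/mol.

−604 kJ/mol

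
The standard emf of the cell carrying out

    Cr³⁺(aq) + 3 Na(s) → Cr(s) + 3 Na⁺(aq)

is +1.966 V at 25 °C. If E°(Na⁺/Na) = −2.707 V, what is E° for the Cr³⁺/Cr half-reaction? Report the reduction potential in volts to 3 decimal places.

In the reaction as written the Cr³⁺/Cr couple is reduced (cathode) and Na⁺/Na is oxidized (anode), so E°cell = E°(Cr³⁺/Cr) − E°(Na⁺/Na).
E°(Cr³⁺/Cr) = E°cell + E°(anode) = +1.966 + (−2.707) = −0.741 V.

−0.741 V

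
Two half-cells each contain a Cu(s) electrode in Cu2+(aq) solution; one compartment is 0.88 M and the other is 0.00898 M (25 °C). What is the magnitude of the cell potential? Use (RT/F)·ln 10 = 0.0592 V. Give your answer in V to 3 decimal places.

0.059 V

For a concentration cell E°cell = 0, since both electrodes use the same couple.
The compartment with the higher Cu2+(aq) concentration (0.88 M) acts as the cathode; ions are reduced there and produced at the dilute (0.00898 M) anode.
With n = 2, Ecell = −(0.0592/2)·log([dilute]/[conc]) = −(0.0592/2)·log(0.00898/0.88) = +0.059 V.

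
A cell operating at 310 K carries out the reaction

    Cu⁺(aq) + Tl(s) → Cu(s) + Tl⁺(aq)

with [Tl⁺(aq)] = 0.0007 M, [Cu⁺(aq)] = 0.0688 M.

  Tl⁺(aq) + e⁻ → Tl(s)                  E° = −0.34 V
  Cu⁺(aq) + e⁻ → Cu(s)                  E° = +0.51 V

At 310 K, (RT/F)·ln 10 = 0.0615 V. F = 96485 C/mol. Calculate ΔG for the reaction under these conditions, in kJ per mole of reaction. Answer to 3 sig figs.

With Cu⁺/Cu reduced at the cathode, E°cell = +0.51 − (−0.34) = +0.85 V and n = 1.
The reaction quotient is [Tl⁺(aq)] / [Cu⁺(aq)] = 0.0102; by Nernst, E = +0.85 − (0.0615/1)(−1.992) = +0.9725 V.
Finally ΔG = −nFE = −(1)(96485 C/mol)(+0.9725 V) = −93.8 kJ/mol.

−93.8 kJ/mol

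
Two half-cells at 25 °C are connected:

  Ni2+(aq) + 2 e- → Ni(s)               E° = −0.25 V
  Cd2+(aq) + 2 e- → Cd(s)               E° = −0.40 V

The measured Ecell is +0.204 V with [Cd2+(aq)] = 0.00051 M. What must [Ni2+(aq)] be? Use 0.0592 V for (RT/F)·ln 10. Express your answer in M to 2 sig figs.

The Ni²⁺/Ni couple has the larger reduction potential, so it is the cathode: E°cell = −0.25 − (−0.40) = +0.15 V and n = 2.
Rearranging E = E° − (0.0592/n)·log Q gives log Q = 2(+0.15 − (+0.204))/0.0592 = −1.824.
The balanced reaction is Ni2+(aq) + Cd(s) → Ni(s) + Cd2+(aq), so Q = [Cd2+(aq)] / [Ni2+(aq)].
Isolating [Ni2+(aq)] in Q = 10^{−1.824} yields log [Ni2+(aq)] = −1.468, i.e. 0.034 M.

0.034 M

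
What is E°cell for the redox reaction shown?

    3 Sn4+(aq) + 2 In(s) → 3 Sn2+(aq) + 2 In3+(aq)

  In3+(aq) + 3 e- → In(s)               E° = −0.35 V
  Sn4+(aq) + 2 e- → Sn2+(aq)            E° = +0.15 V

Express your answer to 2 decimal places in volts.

In the reaction as written, Sn4+(aq) is reduced (cathode) and In3+(aq) is produced by oxidation at the anode.
E°cell = E°(cathode) − E°(anode) = +0.15 − (−0.35) = +0.50 V.

+0.50 V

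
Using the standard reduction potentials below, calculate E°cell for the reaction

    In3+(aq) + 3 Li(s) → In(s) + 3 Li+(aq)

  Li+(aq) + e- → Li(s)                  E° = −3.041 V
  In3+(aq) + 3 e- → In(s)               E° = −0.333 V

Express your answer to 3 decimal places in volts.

+2.708 V

In3+(aq) gains electrons, so the In³⁺/In couple is the cathode; the Li⁺/Li couple is the anode.
E°cell = E°(cathode) − E°(anode) = −0.333 − (−3.041) = +2.708 V.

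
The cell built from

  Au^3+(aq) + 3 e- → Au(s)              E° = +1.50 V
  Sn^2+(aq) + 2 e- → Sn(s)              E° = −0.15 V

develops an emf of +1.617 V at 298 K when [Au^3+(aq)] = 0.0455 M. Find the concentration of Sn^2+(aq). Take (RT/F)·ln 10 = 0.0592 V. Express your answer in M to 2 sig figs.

1.7 M

The Au³⁺/Au couple has the larger reduction potential, so it is the cathode: E°cell = +1.50 − (−0.15) = +1.65 V and n = 6.
Since E = E° − (0.0592/n)·log Q, log Q = n(E° − E)/0.0592 = 3.345.
Balancing electrons gives 2 Au^3+(aq) + 3 Sn(s) → 2 Au(s) + 3 Sn^2+(aq); thus Q = [Sn^2+(aq)]^3 / [Au^3+(aq)]^2.
Solving for the unknown gives log [Sn^2+(aq)] = 0.220, so [Sn^2+(aq)] ≈ 1.7 M.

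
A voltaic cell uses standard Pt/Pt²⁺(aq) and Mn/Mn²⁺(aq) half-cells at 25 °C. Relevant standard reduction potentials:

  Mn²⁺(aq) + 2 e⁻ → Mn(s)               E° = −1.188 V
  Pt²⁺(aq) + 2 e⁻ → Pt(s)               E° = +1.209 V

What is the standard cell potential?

The Pt²⁺/Pt couple has the higher E°, so Pt ion is reduced (cathode) and Mn is oxidized (anode).
E°cell = E°(cathode) − E°(anode) = +1.209 − (−1.188) = +2.397 V.

+2.397 V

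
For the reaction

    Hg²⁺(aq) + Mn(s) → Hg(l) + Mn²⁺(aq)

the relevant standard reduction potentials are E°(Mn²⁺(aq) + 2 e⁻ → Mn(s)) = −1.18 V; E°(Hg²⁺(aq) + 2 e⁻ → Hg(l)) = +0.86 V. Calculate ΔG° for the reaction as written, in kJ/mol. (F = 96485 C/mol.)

In the reaction as written Hg²⁺(aq) is reduced, so the Hg²⁺/Hg couple is the cathode and Mn²⁺/Mn is the anode.
E°cell = +0.86 − (−1.18) = +2.04 V; balancing electrons gives n = 2.
ΔG° = −nFE°cell = −(2)(96485)(+2.04) J/mol = −394 kJ/mol.

−394 kJ/mol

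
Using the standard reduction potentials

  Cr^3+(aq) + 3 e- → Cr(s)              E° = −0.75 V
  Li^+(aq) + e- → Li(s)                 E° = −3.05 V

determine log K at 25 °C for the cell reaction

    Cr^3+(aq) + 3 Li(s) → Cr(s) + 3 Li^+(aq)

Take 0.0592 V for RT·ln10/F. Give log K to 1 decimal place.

log K = 116.6

The Cr³⁺/Cr couple is reduced (cathode); E°cell = −0.75 − (−3.05) = +2.30 V with n = 3.
At equilibrium E = 0, so log K = nE°cell / 0.0592 = (3)(+2.30) / 0.0592 = 116.6.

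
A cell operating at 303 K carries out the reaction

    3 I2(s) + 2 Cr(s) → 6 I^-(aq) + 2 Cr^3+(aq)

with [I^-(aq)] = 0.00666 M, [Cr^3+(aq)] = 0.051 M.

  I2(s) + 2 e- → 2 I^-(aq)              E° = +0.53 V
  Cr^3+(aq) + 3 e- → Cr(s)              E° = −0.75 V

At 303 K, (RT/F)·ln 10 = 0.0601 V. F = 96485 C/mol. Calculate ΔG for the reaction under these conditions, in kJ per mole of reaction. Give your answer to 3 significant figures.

−832 kJ/mol

The standard cell potential is +0.53 − (−0.75) = +1.28 V, with n = 6 electrons in the balanced equation.
Q = [I^-(aq)]^6·[Cr^3+(aq)]^2 = 2.27×10^−16, so log Q = −15.644 and E = +1.28 − (0.0601/6)(−15.644) = +1.4367 V.
Then ΔG = −nFE = −6 × 96485 × +1.4367 J/mol = −832 kJ/mol.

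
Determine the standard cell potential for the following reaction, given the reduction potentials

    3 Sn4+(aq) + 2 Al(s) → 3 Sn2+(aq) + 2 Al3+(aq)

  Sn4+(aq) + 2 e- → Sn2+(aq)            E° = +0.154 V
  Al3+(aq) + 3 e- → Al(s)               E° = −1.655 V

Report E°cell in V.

+1.809 V

In the reaction as written, Sn4+(aq) is reduced (cathode) and Al3+(aq) is produced by oxidation at the anode.
E°cell = E°(cathode) − E°(anode) = +0.154 − (−1.655) = +1.809 V.
The positive value indicates the reaction is spontaneous as written.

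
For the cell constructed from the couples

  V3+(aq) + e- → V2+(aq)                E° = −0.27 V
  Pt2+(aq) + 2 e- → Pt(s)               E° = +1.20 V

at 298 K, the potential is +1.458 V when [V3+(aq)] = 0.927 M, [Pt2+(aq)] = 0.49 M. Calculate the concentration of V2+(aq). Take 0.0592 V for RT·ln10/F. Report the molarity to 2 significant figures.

0.83 M

Pt²⁺/Pt is the cathode (higher E°); E°cell = +1.20 − (−0.27) = +1.47 V with n = 2.
Rearranging E = E° − (0.0592/n)·log Q gives log Q = 2(+1.47 − (+1.458))/0.0592 = 0.405.
The balanced reaction is Pt2+(aq) + 2 V2+(aq) → Pt(s) + 2 V3+(aq), so Q = [V3+(aq)]^2 / ([Pt2+(aq)]·[V2+(aq)]^2).
Isolating [V2+(aq)] in Q = 10^{0.405} yields log [V2+(aq)] = −0.081, i.e. 0.83 M.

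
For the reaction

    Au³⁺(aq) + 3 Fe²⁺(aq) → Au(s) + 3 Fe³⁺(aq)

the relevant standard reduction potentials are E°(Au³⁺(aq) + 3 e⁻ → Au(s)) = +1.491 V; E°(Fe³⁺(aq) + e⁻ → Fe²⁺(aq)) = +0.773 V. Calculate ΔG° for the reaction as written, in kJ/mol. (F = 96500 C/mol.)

−208 kJ/mol

In the reaction as written Au³⁺(aq) is reduced, so the Au³⁺/Au couple is the cathode and Fe³⁺/Fe²⁺ is the anode.
E°cell = +1.491 − (+0.773) = +0.718 V; balancing electrons gives n = 3.
ΔG° = −nFE°cell = −(3)(96500)(+0.718) J/mol = −208 kJ/mol.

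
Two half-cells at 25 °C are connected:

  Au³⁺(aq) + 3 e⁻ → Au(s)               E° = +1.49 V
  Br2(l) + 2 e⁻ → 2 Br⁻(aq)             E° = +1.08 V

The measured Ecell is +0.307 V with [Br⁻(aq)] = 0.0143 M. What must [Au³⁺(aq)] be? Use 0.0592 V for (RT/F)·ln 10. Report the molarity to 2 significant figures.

The Au³⁺/Au couple has the larger reduction potential, so it is the cathode: E°cell = +1.49 − (+1.08) = +0.41 V and n = 6.
From the Nernst equation, log Q = n(E° − E)/0.0592 = 6·(+0.41 − (+0.307))/0.0592 = 10.439.
For 2 Au³⁺(aq) + 6 Br⁻(aq) → 2 Au(s) + 3 Br2(l), the reaction quotient is Q = 1 / ([Au³⁺(aq)]^2·[Br⁻(aq)]^6).
Substituting the known concentrations and solving, log [Au³⁺(aq)] = 0.314 and [Au³⁺(aq)] = 2.1 M.

2.1 M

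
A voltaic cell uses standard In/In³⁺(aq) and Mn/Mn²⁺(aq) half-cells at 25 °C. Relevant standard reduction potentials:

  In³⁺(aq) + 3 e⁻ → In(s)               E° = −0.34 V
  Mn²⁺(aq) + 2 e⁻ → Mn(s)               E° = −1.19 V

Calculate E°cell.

+0.85 V

The In³⁺/In couple has the higher E°, so In ion is reduced (cathode) and Mn is oxidized (anode).
E°cell = E°(cathode) − E°(anode) = −0.34 − (−1.19) = +0.85 V.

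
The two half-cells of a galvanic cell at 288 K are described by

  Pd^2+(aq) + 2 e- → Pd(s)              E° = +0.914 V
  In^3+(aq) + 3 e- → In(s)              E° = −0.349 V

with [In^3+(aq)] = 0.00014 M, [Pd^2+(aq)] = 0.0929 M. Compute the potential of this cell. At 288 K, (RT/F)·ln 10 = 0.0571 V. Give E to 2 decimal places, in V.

Pd²⁺/Pd is reduced (cathode, E° = +0.914 V) and In³⁺/In is oxidized (anode).
E°cell = +0.914 − (−0.349) = +1.263 V, with n = 6 electrons transferred.
Balancing gives 3 Pd^2+(aq) + 2 In(s) → 3 Pd(s) + 2 In^3+(aq); hence Q = [In^3+(aq)]^2 / [Pd^2+(aq)]^3 = 2.44×10^−5 (log Q = −4.612).
E = E° − (0.0571/n)·log Q = +1.263 − (0.0571/6)(−4.612) = +1.31 V.

+1.31 V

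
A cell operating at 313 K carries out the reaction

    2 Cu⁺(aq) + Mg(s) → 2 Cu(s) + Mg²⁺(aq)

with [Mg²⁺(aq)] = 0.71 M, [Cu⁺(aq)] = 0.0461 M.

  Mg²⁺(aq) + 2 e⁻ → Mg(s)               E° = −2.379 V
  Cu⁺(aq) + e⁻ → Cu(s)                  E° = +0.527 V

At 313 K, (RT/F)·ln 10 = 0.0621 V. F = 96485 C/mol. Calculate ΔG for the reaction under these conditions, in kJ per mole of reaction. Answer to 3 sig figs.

The standard cell potential is +0.527 − (−2.379) = +2.906 V, with n = 2 electrons in the balanced equation.
Here Q = [Mg²⁺(aq)] / [Cu⁺(aq)]^2 = 334 (log Q = 2.524), giving E = +2.906 − (0.0621/2)·(2.524) = +2.8276 V.
ΔG = −nFE = −(2)(96485)(+2.8276) J/mol = −546 kJ/mol.

−546 kJ/mol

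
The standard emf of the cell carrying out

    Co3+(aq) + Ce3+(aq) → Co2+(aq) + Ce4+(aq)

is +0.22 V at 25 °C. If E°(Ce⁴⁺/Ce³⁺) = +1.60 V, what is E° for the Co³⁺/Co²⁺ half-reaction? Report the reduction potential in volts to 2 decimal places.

+1.82 V

In the reaction as written the Co³⁺/Co²⁺ couple is reduced (cathode) and Ce⁴⁺/Ce³⁺ is oxidized (anode), so E°cell = E°(Co³⁺/Co²⁺) − E°(Ce⁴⁺/Ce³⁺).
E°(Co³⁺/Co²⁺) = E°cell + E°(anode) = +0.22 + (+1.60) = +1.82 V.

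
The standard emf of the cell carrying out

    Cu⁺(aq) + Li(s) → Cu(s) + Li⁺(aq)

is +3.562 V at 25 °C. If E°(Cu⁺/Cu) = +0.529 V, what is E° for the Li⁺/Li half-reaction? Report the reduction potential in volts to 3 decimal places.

−3.033 V

In the reaction as written the Cu⁺/Cu couple is reduced (cathode) and Li⁺/Li is oxidized (anode), so E°cell = E°(Cu⁺/Cu) − E°(Li⁺/Li).
E°(Li⁺/Li) = E°(cathode) − E°cell = +0.529 − (+3.562) = −3.033 V.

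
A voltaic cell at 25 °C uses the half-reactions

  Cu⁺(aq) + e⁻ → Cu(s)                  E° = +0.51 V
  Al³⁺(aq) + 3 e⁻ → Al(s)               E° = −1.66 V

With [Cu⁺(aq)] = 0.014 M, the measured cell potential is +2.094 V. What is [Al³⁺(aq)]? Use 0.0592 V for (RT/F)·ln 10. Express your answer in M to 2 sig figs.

The Cu⁺/Cu couple has the larger reduction potential, so it is the cathode: E°cell = +0.51 − (−1.66) = +2.17 V and n = 3.
Since E = E° − (0.0592/n)·log Q, log Q = n(E° − E)/0.0592 = 3.851.
For 3 Cu⁺(aq) + Al(s) → 3 Cu(s) + Al³⁺(aq), the reaction quotient is Q = [Al³⁺(aq)] / [Cu⁺(aq)]^3.
Isolating [Al³⁺(aq)] in Q = 10^{3.851} yields log [Al³⁺(aq)] = −1.711, i.e. 0.019 M.

0.019 M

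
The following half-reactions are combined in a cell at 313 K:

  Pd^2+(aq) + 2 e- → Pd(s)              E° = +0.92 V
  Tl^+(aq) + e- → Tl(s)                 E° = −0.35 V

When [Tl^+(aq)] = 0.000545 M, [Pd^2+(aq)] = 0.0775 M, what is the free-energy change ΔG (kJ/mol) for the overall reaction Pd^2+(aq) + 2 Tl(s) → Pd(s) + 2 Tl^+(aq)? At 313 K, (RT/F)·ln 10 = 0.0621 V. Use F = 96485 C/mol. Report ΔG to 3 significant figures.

With Pd²⁺/Pd reduced at the cathode, E°cell = +0.92 − (−0.35) = +1.27 V and n = 2.
Q = [Tl^+(aq)]^2 / [Pd^2+(aq)] = 3.83×10^−6, so log Q = −5.417 and E = +1.27 − (0.0621/2)(−5.417) = +1.4382 V.
ΔG = −nFE = −(2)(96485)(+1.4382) J/mol = −278 kJ/mol.

−278 kJ/mol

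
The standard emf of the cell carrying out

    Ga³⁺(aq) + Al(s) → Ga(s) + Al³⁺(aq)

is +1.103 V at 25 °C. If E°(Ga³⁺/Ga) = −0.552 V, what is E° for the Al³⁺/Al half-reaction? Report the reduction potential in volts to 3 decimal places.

−1.655 V

In the reaction as written the Ga³⁺/Ga couple is reduced (cathode) and Al³⁺/Al is oxidized (anode), so E°cell = E°(Ga³⁺/Ga) − E°(Al³⁺/Al).
E°(Al³⁺/Al) = E°(cathode) − E°cell = −0.552 − (+1.103) = −1.655 V.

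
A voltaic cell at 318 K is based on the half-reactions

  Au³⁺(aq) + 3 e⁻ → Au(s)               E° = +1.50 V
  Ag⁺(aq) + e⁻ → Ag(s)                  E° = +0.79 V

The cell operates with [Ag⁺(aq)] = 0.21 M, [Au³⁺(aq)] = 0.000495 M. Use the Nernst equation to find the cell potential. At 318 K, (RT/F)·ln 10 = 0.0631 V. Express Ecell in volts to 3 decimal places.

Au³⁺/Au is reduced (cathode, E° = +1.50 V) and Ag⁺/Ag is oxidized (anode).
E°cell = E°cat − E°an = +1.50 − (+0.79) = +0.71 V; n = 3.
For the overall reaction Au³⁺(aq) + 3 Ag(s) → Au(s) + 3 Ag⁺(aq), Q = [Ag⁺(aq)]^3 / [Au³⁺(aq)] = 18.7, giving log Q = 1.272.
By the Nernst equation, E = +0.71 − (0.0631/3)·(1.272) = +0.683 V.

+0.683 V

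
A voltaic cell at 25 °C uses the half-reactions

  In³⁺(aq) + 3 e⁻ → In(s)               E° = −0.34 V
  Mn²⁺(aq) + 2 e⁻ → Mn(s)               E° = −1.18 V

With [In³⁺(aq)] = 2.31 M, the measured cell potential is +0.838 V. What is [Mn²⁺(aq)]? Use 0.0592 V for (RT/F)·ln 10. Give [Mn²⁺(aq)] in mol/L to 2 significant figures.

In³⁺/In is the cathode (higher E°); E°cell = −0.34 − (−1.18) = +0.84 V with n = 6.
Rearranging E = E° − (0.0592/n)·log Q gives log Q = 6(+0.84 − (+0.838))/0.0592 = 0.203.
For 2 In³⁺(aq) + 3 Mn(s) → 2 In(s) + 3 Mn²⁺(aq), the reaction quotient is Q = [Mn²⁺(aq)]^3 / [In³⁺(aq)]^2.
Isolating [Mn²⁺(aq)] in Q = 10^{0.203} yields log [Mn²⁺(aq)] = 0.310, i.e. 2.0 M.

2.0 M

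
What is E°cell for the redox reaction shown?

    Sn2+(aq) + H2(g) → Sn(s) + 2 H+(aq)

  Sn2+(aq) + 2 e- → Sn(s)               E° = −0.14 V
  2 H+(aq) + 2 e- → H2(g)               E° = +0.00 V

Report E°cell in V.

Sn2+(aq) gains electrons, so the Sn²⁺/Sn couple is the cathode; the 2H⁺/H₂ couple is the anode.
E°cell = E°(cathode) − E°(anode) = −0.14 − (+0.00) = −0.14 V.

−0.14 V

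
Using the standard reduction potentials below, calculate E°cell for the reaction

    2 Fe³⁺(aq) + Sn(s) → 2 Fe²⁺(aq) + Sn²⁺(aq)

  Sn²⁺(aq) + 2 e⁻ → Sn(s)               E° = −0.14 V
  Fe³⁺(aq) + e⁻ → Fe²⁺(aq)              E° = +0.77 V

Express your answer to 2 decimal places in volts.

Fe³⁺(aq) gains electrons, so the Fe³⁺/Fe²⁺ couple is the cathode; the Sn²⁺/Sn couple is the anode.
E°cell = E°(cathode) − E°(anode) = +0.77 − (−0.14) = +0.91 V.

+0.91 V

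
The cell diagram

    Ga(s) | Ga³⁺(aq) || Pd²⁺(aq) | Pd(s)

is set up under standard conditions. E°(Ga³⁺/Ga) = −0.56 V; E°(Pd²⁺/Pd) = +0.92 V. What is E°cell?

+1.48 V

By convention the left-hand electrode in cell notation is the anode (oxidation) and the right-hand electrode is the cathode (reduction).
E°cell = E°(right) − E°(left) = +0.92 − (−0.56) = +1.48 V.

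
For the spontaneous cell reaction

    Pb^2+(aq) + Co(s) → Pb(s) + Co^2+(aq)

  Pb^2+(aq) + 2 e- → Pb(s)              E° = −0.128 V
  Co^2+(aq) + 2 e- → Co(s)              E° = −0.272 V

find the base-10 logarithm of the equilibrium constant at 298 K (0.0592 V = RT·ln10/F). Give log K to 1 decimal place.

log K = 4.9

The Pb²⁺/Pb couple is reduced (cathode); E°cell = −0.128 − (−0.272) = +0.144 V with n = 2.
At equilibrium E = 0, so log K = nE°cell / 0.0592 = (2)(+0.144) / 0.0592 = 4.9.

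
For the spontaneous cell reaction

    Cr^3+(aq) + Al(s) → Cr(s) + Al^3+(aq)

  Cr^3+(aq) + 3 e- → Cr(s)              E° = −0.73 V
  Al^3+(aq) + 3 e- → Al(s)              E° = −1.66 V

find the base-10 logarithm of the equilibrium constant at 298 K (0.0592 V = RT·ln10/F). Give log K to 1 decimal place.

log K = 47.1

The Cr³⁺/Cr couple is reduced (cathode); E°cell = −0.73 − (−1.66) = +0.93 V with n = 3.
At equilibrium E = 0, so log K = nE°cell / 0.0592 = (3)(+0.93) / 0.0592 = 47.1.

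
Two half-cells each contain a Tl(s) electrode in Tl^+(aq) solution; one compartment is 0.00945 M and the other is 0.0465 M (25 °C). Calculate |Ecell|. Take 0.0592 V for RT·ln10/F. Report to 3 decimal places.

For a concentration cell E°cell = 0, since both electrodes use the same couple.
The compartment with the higher Tl^+(aq) concentration (0.0465 M) acts as the cathode; ions are reduced there and produced at the dilute (0.00945 M) anode.
With n = 1, Ecell = −(0.0592/1)·log([dilute]/[conc]) = −(0.0592/1)·log(0.00945/0.0465) = +0.041 V.

0.041 V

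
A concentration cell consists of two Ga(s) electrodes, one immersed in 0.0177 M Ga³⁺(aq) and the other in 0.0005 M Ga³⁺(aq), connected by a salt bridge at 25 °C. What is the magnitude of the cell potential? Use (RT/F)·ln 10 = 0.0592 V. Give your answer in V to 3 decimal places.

0.031 V

For a concentration cell E°cell = 0, since both electrodes use the same couple.
The compartment with the higher Ga³⁺(aq) concentration (0.0177 M) acts as the cathode; ions are reduced there and produced at the dilute (0.0005 M) anode.
With n = 3, Ecell = −(0.0592/3)·log([dilute]/[conc]) = −(0.0592/3)·log(0.0005/0.0177) = +0.031 V.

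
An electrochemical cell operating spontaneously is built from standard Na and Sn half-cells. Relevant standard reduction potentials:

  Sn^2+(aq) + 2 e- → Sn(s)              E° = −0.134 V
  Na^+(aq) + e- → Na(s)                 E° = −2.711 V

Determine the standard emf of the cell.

+2.577 V

Of the two couples in this cell, the one with the more positive reduction potential is reduced at the cathode: here that is Sn²⁺/Sn (−0.134 V); Na⁺/Na (−2.711 V) is the anode.
E°cell = E°(cathode) − E°(anode) = −0.134 − (−2.711) = +2.577 V.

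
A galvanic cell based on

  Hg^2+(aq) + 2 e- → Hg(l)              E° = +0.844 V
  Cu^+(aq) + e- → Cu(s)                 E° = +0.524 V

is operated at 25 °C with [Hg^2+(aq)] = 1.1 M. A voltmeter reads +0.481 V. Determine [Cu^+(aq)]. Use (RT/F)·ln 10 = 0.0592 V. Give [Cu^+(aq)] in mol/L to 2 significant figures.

0.0020 M

Hg²⁺/Hg is the cathode (higher E°); E°cell = +0.844 − (+0.524) = +0.320 V with n = 2.
Since E = E° − (0.0592/n)·log Q, log Q = n(E° − E)/0.0592 = −5.439.
For Hg^2+(aq) + 2 Cu(s) → Hg(l) + 2 Cu^+(aq), the reaction quotient is Q = [Cu^+(aq)]^2 / [Hg^2+(aq)].
Isolating [Cu^+(aq)] in Q = 10^{−5.439} yields log [Cu^+(aq)] = −2.699, i.e. 0.0020 M.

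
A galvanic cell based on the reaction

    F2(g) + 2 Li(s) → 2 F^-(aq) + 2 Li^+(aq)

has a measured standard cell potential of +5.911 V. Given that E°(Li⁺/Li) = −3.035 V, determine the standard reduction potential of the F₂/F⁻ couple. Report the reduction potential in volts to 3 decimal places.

+2.876 V

In the reaction as written the F₂/F⁻ couple is reduced (cathode) and Li⁺/Li is oxidized (anode), so E°cell = E°(F₂/F⁻) − E°(Li⁺/Li).
E°(F₂/F⁻) = E°cell + E°(anode) = +5.911 + (−3.035) = +2.876 V.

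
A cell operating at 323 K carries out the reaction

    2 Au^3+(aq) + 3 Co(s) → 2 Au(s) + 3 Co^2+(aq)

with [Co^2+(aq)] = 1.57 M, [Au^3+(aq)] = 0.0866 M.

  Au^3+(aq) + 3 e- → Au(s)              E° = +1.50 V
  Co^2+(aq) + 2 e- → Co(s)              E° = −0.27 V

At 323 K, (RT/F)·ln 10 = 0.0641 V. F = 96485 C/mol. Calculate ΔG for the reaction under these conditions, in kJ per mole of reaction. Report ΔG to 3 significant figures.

With Au³⁺/Au reduced at the cathode, E°cell = +1.50 − (−0.27) = +1.77 V and n = 6.
Here Q = [Co^2+(aq)]^3 / [Au^3+(aq)]^2 = 516 (log Q = 2.713), giving E = +1.77 − (0.0641/6)·(2.713) = +1.7410 V.
Finally ΔG = −nFE = −(6)(96485 C/mol)(+1.7410 V) = −1010 kJ/mol.

−1010 kJ/mol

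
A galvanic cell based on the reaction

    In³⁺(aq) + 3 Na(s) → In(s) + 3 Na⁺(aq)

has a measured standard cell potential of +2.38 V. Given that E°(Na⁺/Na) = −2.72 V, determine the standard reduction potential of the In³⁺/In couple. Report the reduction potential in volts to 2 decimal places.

In the reaction as written the In³⁺/In couple is reduced (cathode) and Na⁺/Na is oxidized (anode), so E°cell = E°(In³⁺/In) − E°(Na⁺/Na).
E°(In³⁺/In) = E°cell + E°(anode) = +2.38 + (−2.72) = −0.34 V.

−0.34 V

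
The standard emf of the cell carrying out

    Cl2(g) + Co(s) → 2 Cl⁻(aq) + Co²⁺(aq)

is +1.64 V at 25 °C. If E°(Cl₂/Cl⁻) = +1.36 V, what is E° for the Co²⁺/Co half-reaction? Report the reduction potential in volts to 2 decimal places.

−0.28 V

In the reaction as written the Cl₂/Cl⁻ couple is reduced (cathode) and Co²⁺/Co is oxidized (anode), so E°cell = E°(Cl₂/Cl⁻) − E°(Co²⁺/Co).
E°(Co²⁺/Co) = E°(cathode) − E°cell = +1.36 − (+1.64) = −0.28 V.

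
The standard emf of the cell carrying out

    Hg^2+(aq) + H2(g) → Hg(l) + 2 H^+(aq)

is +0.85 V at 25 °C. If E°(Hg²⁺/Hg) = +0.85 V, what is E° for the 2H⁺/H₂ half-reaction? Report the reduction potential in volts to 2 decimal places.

In the reaction as written the Hg²⁺/Hg couple is reduced (cathode) and 2H⁺/H₂ is oxidized (anode), so E°cell = E°(Hg²⁺/Hg) − E°(2H⁺/H₂).
E°(2H⁺/H₂) = E°(cathode) − E°cell = +0.85 − (+0.85) = +0.00 V.

+0.00 V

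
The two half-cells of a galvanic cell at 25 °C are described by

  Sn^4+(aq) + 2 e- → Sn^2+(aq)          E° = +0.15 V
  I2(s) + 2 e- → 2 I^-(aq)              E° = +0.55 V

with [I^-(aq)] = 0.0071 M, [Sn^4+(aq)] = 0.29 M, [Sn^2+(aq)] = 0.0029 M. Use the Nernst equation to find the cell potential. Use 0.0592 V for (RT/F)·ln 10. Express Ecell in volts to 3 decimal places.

Since E°(I₂/I⁻) > E°(Sn⁴⁺/Sn²⁺), I₂/I⁻ serves as the cathode.
E°cell = E°cat − E°an = +0.55 − (+0.15) = +0.40 V; n = 2.
For the overall reaction I2(s) + Sn^2+(aq) → 2 I^-(aq) + Sn^4+(aq), Q = ([I^-(aq)]^2·[Sn^4+(aq)]) / [Sn^2+(aq)] = 0.00504, giving log Q = −2.297.
By the Nernst equation, E = +0.40 − (0.0592/2)·(−2.297) = +0.468 V.

+0.468 V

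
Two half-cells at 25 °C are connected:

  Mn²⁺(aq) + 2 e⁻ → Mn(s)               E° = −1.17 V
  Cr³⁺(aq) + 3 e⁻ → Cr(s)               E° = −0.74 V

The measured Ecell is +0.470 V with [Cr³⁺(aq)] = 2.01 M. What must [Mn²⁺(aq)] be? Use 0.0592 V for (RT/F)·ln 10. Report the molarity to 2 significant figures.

The Cr³⁺/Cr couple has the larger reduction potential, so it is the cathode: E°cell = −0.74 − (−1.17) = +0.43 V and n = 6.
From the Nernst equation, log Q = n(E° − E)/0.0592 = 6·(+0.43 − (+0.470))/0.0592 = −4.054.
Balancing electrons gives 2 Cr³⁺(aq) + 3 Mn(s) → 2 Cr(s) + 3 Mn²⁺(aq); thus Q = [Mn²⁺(aq)]^3 / [Cr³⁺(aq)]^2.
Solving for the unknown gives log [Mn²⁺(aq)] = −1.149, so [Mn²⁺(aq)] ≈ 0.071 M.

0.071 M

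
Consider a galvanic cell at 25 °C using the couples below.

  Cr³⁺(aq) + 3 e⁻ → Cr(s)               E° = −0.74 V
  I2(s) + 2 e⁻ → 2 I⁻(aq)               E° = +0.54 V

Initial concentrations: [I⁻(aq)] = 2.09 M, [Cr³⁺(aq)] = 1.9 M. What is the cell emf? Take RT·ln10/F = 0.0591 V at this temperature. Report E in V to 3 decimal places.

Since E°(I₂/I⁻) > E°(Cr³⁺/Cr), I₂/I⁻ serves as the cathode.
E°cell = +0.54 − (−0.74) = +1.28 V, with n = 6 electrons transferred.
The balanced reaction is 3 I2(s) + 2 Cr(s) → 6 I⁻(aq) + 2 Cr³⁺(aq), so Q = [I⁻(aq)]^6·[Cr³⁺(aq)]^2 = 301 and log Q = 2.478.
By the Nernst equation, E = +1.28 − (0.0591/6)·(2.478) = +1.256 V.

+1.256 V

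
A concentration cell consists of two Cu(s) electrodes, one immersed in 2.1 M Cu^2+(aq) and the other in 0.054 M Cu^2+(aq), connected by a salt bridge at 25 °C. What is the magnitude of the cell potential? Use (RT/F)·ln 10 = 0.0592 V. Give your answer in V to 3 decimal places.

For a concentration cell E°cell = 0, since both electrodes use the same couple.
The compartment with the higher Cu^2+(aq) concentration (2.1 M) acts as the cathode; ions are reduced there and produced at the dilute (0.054 M) anode.
With n = 2, Ecell = −(0.0592/2)·log([dilute]/[conc]) = −(0.0592/2)·log(0.054/2.1) = +0.047 V.

0.047 V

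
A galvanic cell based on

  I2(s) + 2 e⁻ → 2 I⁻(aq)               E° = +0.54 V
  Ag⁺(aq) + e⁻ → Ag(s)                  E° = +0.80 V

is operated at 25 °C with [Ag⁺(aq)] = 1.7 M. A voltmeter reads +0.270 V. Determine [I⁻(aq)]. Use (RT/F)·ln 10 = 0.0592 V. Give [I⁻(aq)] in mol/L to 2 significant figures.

Ag⁺/Ag is the cathode (higher E°); E°cell = +0.80 − (+0.54) = +0.26 V with n = 2.
Since E = E° − (0.0592/n)·log Q, log Q = n(E° − E)/0.0592 = −0.338.
Balancing electrons gives 2 Ag⁺(aq) + 2 I⁻(aq) → 2 Ag(s) + I2(s); thus Q = 1 / ([Ag⁺(aq)]^2·[I⁻(aq)]^2).
Isolating [I⁻(aq)] in Q = 10^{−0.338} yields log [I⁻(aq)] = −0.061, i.e. 0.87 M.

0.87 M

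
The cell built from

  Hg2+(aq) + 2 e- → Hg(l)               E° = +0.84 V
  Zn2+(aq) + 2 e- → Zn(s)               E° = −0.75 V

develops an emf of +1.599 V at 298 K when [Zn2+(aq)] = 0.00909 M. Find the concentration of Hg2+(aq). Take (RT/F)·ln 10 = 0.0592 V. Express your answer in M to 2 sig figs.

0.018 M

The Hg²⁺/Hg couple has the larger reduction potential, so it is the cathode: E°cell = +0.84 − (−0.75) = +1.59 V and n = 2.
From the Nernst equation, log Q = n(E° − E)/0.0592 = 2·(+1.59 − (+1.599))/0.0592 = −0.304.
The balanced reaction is Hg2+(aq) + Zn(s) → Hg(l) + Zn2+(aq), so Q = [Zn2+(aq)] / [Hg2+(aq)].
Isolating [Hg2+(aq)] in Q = 10^{−0.304} yields log [Hg2+(aq)] = −1.737, i.e. 0.018 M.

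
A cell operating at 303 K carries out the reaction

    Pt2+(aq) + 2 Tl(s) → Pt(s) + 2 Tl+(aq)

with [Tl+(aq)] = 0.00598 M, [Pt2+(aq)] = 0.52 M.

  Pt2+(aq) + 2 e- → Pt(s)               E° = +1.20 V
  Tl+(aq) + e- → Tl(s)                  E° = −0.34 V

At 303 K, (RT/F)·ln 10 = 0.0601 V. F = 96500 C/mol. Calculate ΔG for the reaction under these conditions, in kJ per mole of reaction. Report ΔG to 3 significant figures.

With Pt²⁺/Pt reduced at the cathode, E°cell = +1.20 − (−0.34) = +1.54 V and n = 2.
The reaction quotient is [Tl+(aq)]^2 / [Pt2+(aq)] = 6.88×10^−5; by Nernst, E = +1.54 − (0.0601/2)(−4.163) = +1.6651 V.
Finally ΔG = −nFE = −(2)(96500 C/mol)(+1.6651 V) = −321 kJ/mol.

−321 kJ/mol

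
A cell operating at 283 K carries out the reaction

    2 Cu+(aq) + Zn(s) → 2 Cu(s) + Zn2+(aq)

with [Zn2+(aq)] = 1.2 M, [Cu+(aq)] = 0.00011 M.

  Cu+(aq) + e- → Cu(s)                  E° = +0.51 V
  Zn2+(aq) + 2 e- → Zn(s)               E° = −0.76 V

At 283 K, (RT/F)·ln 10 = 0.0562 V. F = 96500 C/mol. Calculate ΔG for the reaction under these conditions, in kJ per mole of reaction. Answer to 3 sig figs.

−202 kJ/mol

The standard cell potential is +0.51 − (−0.76) = +1.27 V, with n = 2 electrons in the balanced equation.
Here Q = [Zn2+(aq)] / [Cu+(aq)]^2 = 9.92×10^7 (log Q = 7.996), giving E = +1.27 − (0.0562/2)·(7.996) = +1.0453 V.
Then ΔG = −nFE = −2 × 96500 × +1.0453 J/mol = −202 kJ/mol.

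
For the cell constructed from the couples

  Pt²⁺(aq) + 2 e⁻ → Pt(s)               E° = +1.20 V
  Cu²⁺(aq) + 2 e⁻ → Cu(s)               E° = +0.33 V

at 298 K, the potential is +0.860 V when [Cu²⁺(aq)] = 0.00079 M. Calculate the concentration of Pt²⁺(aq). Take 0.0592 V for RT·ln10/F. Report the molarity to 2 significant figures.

The Pt²⁺/Pt couple has the larger reduction potential, so it is the cathode: E°cell = +1.20 − (+0.33) = +0.87 V and n = 2.
Rearranging E = E° − (0.0592/n)·log Q gives log Q = 2(+0.87 − (+0.860))/0.0592 = 0.338.
For Pt²⁺(aq) + Cu(s) → Pt(s) + Cu²⁺(aq), the reaction quotient is Q = [Cu²⁺(aq)] / [Pt²⁺(aq)].
Substituting the known concentrations and solving, log [Pt²⁺(aq)] = −3.440 and [Pt²⁺(aq)] = 0.00036 M.

0.00036 M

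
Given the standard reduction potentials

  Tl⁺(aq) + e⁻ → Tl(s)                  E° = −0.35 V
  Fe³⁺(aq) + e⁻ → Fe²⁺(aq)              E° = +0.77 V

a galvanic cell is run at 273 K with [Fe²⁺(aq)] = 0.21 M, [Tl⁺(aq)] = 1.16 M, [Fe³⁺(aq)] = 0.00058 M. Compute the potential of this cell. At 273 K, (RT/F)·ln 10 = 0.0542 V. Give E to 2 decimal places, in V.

+0.98 V

Fe³⁺/Fe²⁺ is reduced (cathode, E° = +0.77 V) and Tl⁺/Tl is oxidized (anode).
The standard potential is +0.77 − (−0.35) = +1.12 V and the balanced reaction transfers n = 1 electron.
Balancing gives Fe³⁺(aq) + Tl(s) → Fe²⁺(aq) + Tl⁺(aq); hence Q = ([Fe²⁺(aq)]·[Tl⁺(aq)]) / [Fe³⁺(aq)] = 420 (log Q = 2.623).
E = E° − (0.0542/n)·log Q = +1.12 − (0.0542/1)(2.623) = +0.98 V.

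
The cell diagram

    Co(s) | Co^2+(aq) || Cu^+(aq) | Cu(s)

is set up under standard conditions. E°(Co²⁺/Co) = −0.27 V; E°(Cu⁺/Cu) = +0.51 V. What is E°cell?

+0.78 V

By convention the left-hand electrode in cell notation is the anode (oxidation) and the right-hand electrode is the cathode (reduction).
E°cell = E°(right) − E°(left) = +0.51 − (−0.27) = +0.78 V.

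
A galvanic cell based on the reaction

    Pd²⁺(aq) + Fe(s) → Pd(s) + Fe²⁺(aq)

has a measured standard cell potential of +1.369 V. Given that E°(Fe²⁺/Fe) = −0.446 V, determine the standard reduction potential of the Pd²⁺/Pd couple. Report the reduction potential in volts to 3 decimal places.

+0.923 V

In the reaction as written the Pd²⁺/Pd couple is reduced (cathode) and Fe²⁺/Fe is oxidized (anode), so E°cell = E°(Pd²⁺/Pd) − E°(Fe²⁺/Fe).
E°(Pd²⁺/Pd) = E°cell + E°(anode) = +1.369 + (−0.446) = +0.923 V.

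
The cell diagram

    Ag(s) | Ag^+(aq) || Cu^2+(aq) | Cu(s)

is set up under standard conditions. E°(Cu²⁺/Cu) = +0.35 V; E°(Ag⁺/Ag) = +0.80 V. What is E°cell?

−0.45 V

By convention the left-hand electrode in cell notation is the anode (oxidation) and the right-hand electrode is the cathode (reduction).
E°cell = E°(right) − E°(left) = +0.35 − (+0.80) = −0.45 V.
The negative sign shows that, as written, the cell would require an external voltage to drive the reaction.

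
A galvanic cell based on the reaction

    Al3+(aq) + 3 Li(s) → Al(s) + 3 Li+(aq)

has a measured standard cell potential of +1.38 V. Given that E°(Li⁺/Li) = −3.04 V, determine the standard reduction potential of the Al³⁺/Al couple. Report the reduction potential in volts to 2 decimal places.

In the reaction as written the Al³⁺/Al couple is reduced (cathode) and Li⁺/Li is oxidized (anode), so E°cell = E°(Al³⁺/Al) − E°(Li⁺/Li).
E°(Al³⁺/Al) = E°cell + E°(anode) = +1.38 + (−3.04) = −1.66 V.

−1.66 V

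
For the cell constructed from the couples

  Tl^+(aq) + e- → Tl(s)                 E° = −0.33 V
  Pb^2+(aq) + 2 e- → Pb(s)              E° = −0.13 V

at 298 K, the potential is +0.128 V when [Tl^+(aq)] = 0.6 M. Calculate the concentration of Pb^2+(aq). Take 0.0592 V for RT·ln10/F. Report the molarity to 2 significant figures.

0.0013 M

With Pb²⁺/Pb at the cathode and Tl⁺/Tl at the anode, E°cell = −0.13 − (−0.33) = +0.20 V (n = 2).
Rearranging E = E° − (0.0592/n)·log Q gives log Q = 2(+0.20 − (+0.128))/0.0592 = 2.432.
For Pb^2+(aq) + 2 Tl(s) → Pb(s) + 2 Tl^+(aq), the reaction quotient is Q = [Tl^+(aq)]^2 / [Pb^2+(aq)].
Solving for the unknown gives log [Pb^2+(aq)] = −2.876, so [Pb^2+(aq)] ≈ 0.0013 M.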